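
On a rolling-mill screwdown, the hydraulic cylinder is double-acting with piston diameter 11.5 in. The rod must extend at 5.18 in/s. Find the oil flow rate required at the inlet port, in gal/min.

Q ≈ 140 gal/min

Cap-side area A_cap = π/4 × (11.5 in)² = 103.9 in^2
Q = A × v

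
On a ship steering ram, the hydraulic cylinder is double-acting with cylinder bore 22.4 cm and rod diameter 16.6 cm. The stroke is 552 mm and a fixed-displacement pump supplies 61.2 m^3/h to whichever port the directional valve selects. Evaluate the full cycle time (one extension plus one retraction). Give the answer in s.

t ≈ 1.86 s

Cap-side area A_cap = π/4 × (22.4 cm)² = 394.1 cm^2
Rod-side annular area A_ann = π/4 × (22.4² − 16.6²) = 177.7 cm^2
t_ext = A_cap·L/Q = 1.280 s
t_ret = A_ann·L/Q = 0.5769 s
t_cycle = t_ext + t_ret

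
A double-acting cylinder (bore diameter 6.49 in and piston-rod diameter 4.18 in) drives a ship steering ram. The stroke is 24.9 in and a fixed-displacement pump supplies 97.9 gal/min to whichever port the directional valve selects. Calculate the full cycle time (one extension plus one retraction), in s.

t ≈ 3.46 s

Cap-side area A_cap = π/4 × (6.49 in)² = 33.08 in^2
Rod-side annular area A_ann = π/4 × (6.49² − 4.18²) = 19.36 in^2
t_ext = A_cap·L/Q = 2.185 s
t_ret = A_ann·L/Q = 1.279 s
t_cycle = t_ext + t_ret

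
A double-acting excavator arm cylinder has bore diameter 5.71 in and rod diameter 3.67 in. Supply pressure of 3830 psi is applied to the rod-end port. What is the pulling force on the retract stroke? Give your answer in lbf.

F ≈ 57600 lbf

Rod-side annular area A_ann = π/4 × (5.71² − 3.67²) = 15.03 in^2
On retraction the pressure acts on the annular area (bore minus rod).
F = P × A_ann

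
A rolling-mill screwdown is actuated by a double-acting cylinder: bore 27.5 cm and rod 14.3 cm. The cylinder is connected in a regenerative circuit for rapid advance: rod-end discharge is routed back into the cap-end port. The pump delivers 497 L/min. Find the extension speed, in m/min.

v ≈ 30.9 m/min

In regeneration the rod-end outflow joins the pump flow into the cap end, so the net volume the pump must supply per unit advance equals the rod cross-section area.
Rod cross-section A_rod = π/4 × (14.3 cm)² = 160.6 cm^2
v = Q_pump / A_rod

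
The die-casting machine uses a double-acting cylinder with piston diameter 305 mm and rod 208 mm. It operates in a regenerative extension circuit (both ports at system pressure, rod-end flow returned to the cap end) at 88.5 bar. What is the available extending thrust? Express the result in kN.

With equal pressure on both faces, forces on the annular region cancel; the net push is pressure × rod cross-section.
Rod cross-section A_rod = π/4 × (208 mm)² = 33980 mm^2
F = P × A_rod

F ≈ 301 kN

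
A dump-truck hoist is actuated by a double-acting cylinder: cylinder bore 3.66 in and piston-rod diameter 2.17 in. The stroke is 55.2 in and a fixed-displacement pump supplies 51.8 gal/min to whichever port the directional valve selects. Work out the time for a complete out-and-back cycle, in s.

t ≈ 4.80 s

Cap-side area A_cap = π/4 × (3.66 in)² = 10.52 in^2
Rod-side annular area A_ann = π/4 × (3.66² − 2.17²) = 6.823 in^2
t_ext = A_cap·L/Q = 2.912 s
t_ret = A_ann·L/Q = 1.888 s
t_cycle = t_ext + t_ret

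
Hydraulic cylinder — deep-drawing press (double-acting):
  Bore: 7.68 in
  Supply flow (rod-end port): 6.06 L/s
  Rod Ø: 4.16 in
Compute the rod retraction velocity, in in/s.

Rod-side annular area A_ann = π/4 × (7.68² − 4.16²) = 32.73 in^2
Flow into the rod-end port fills the annular volume.
v = Q / A

v ≈ 11.3 in/s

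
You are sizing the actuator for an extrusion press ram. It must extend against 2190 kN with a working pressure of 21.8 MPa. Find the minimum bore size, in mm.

D ≈ 358 mm

Extension force acts on the full piston face: F = P × (π/4)D².
D = √(4F / (πP)) = √(4 × 2190 kN / (π × 21.8 MPa))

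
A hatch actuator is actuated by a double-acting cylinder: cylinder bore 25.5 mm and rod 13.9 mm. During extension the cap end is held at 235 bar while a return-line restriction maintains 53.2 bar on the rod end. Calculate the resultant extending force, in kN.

F ≈ 10.1 kN

Cap-side area A_cap = π/4 × (25.5 mm)² = 510.7 mm^2
Rod-side annular area A_ann = π/4 × (25.5² − 13.9²) = 359.0 mm^2
Net thrust = P_cap·A_cap − P_rod·A_ann = 12.00 kN − 1.910 kN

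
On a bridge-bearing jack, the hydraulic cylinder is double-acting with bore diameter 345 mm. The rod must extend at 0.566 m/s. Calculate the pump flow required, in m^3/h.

Cap-side area A_cap = π/4 × (345 mm)² = 93480 mm^2
Q = A × v

Q ≈ 190 m^3/h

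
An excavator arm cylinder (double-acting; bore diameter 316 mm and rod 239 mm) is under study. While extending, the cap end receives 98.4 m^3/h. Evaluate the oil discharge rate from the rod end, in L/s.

Q_out ≈ 11.7 L/s

Cap-side area A_cap = π/4 × (316 mm)² = 78430 mm^2
Rod-side annular area A_ann = π/4 × (316² − 239²) = 33560 mm^2
Piston speed v = Q_in/A_cap; rod-end outflow Q_out = v × A_ann = Q_in × A_ann/A_cap.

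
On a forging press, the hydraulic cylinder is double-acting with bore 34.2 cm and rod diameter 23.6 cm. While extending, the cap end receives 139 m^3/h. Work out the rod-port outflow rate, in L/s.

Q_out ≈ 20.2 L/s

Cap-side area A_cap = π/4 × (34.2 cm)² = 918.6 cm^2
Rod-side annular area A_ann = π/4 × (34.2² − 23.6²) = 481.2 cm^2
Piston speed v = Q_in/A_cap; rod-end outflow Q_out = v × A_ann = Q_in × A_ann/A_cap.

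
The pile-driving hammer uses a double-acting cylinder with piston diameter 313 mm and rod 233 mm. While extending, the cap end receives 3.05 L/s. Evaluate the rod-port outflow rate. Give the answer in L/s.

Cap-side area A_cap = π/4 × (313 mm)² = 76940 mm^2
Rod-side annular area A_ann = π/4 × (313² − 233²) = 34310 mm^2
Piston speed v = Q_in/A_cap; rod-end outflow Q_out = v × A_ann = Q_in × A_ann/A_cap.

Q_out ≈ 1.36 L/s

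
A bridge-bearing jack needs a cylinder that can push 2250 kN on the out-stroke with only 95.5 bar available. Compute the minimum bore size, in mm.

Extension force acts on the full piston face: F = P × (π/4)D².
D = √(4F / (πP)) = √(4 × 2250 kN / (π × 95.5 bar))

D ≈ 548 mm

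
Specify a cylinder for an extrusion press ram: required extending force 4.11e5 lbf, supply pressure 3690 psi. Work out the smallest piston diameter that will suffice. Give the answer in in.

Extension force acts on the full piston face: F = P × (π/4)D².
D = √(4F / (πP)) = √(4 × 4.11e5 lbf / (π × 3690 psi))

D ≈ 11.9 in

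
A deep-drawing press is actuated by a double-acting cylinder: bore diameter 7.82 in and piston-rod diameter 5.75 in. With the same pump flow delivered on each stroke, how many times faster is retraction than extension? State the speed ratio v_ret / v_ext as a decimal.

v_ret/v_ext ≈ 2.18

Cap-side area A_cap = π/4 × (7.82 in)² = 48.03 in^2
Rod-side annular area A_ann = π/4 × (7.82² − 5.75²) = 22.06 in^2
For equal Q, v ∝ 1/A, so v_ret/v_ext = A_cap/A_ann.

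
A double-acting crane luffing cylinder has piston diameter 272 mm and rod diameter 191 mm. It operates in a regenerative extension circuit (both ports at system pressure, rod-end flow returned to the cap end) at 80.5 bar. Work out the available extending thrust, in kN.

With equal pressure on both faces, forces on the annular region cancel; the net push is pressure × rod cross-section.
Rod cross-section A_rod = π/4 × (191 mm)² = 28650 mm^2
F = P × A_rod

F ≈ 231 kN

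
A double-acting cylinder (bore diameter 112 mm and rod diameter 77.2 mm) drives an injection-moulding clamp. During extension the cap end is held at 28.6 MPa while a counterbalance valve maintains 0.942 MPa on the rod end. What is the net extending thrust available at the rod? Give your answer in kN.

F ≈ 277 kN

Cap-side area A_cap = π/4 × (112 mm)² = 9852 mm^2
Rod-side annular area A_ann = π/4 × (112² − 77.2²) = 5171 mm^2
Net thrust = P_cap·A_cap − P_rod·A_ann = 281.8 kN − 4.871 kN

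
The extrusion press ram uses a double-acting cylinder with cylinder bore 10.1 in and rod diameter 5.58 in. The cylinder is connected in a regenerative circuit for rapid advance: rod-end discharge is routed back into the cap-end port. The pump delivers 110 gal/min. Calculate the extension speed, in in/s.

In regeneration the rod-end outflow joins the pump flow into the cap end, so the net volume the pump must supply per unit advance equals the rod cross-section area.
Rod cross-section A_rod = π/4 × (5.58 in)² = 24.45 in^2
v = Q_pump / A_rod

v ≈ 17.3 in/s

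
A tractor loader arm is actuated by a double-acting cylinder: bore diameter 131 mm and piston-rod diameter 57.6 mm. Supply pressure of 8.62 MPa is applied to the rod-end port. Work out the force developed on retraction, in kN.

F ≈ 93.7 kN

Rod-side annular area A_ann = π/4 × (131² − 57.6²) = 10870 mm^2
On retraction the pressure acts on the annular area (bore minus rod).
F = P × A_ann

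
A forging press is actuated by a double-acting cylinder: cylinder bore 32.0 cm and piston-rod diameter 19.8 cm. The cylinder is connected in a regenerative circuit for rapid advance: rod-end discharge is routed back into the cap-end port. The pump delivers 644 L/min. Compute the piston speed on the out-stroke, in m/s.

In regeneration the rod-end outflow joins the pump flow into the cap end, so the net volume the pump must supply per unit advance equals the rod cross-section area.
Rod cross-section A_rod = π/4 × (19.8 cm)² = 307.9 cm^2
v = Q_pump / A_rod

v ≈ 0.349 m/s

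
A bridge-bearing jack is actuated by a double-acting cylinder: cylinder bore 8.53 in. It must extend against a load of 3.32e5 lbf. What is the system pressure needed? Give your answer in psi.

P ≈ 5810 psi

Cap-side area A_cap = π/4 × (8.53 in)² = 57.15 in^2
P = F / A = 3.32e5 lbf / A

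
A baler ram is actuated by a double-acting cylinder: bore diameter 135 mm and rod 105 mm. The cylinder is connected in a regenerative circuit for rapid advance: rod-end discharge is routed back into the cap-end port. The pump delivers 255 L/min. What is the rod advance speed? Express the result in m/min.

v ≈ 29.4 m/min

In regeneration the rod-end outflow joins the pump flow into the cap end, so the net volume the pump must supply per unit advance equals the rod cross-section area.
Rod cross-section A_rod = π/4 × (105 mm)² = 8659 mm^2
v = Q_pump / A_rod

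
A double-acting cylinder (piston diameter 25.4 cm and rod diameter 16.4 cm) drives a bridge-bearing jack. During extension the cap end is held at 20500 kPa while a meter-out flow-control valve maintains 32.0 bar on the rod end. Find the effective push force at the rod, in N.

F ≈ 9.44e5 N

Cap-side area A_cap = π/4 × (25.4 cm)² = 506.7 cm^2
Rod-side annular area A_ann = π/4 × (25.4² − 16.4²) = 295.5 cm^2
Net thrust = P_cap·A_cap − P_rod·A_ann = 1.039e6 N − 94550 N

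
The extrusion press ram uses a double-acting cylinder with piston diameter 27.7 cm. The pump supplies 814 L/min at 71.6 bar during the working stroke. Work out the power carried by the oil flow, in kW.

Hydraulic power = P × Q

W ≈ 97.1 kW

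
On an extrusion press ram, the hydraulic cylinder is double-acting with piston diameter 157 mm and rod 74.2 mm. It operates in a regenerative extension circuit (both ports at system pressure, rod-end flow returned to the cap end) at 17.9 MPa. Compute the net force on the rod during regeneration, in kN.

F ≈ 77.4 kN

With equal pressure on both faces, forces on the annular region cancel; the net push is pressure × rod cross-section.
Rod cross-section A_rod = π/4 × (74.2 mm)² = 4324 mm^2
F = P × A_rod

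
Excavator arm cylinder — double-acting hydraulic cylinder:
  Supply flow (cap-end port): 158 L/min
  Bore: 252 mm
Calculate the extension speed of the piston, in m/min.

Cap-side area A_cap = π/4 × (252 mm)² = 49880 mm^2
v = Q / A

v ≈ 3.17 m/min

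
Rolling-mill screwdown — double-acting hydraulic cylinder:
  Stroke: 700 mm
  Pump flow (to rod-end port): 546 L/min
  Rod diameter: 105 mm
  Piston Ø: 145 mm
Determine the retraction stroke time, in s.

t ≈ 0.604 s

Rod-side annular area A_ann = π/4 × (145² − 105²) = 7854 mm^2
Swept volume V = A × L; t = V / Q = A·L / Q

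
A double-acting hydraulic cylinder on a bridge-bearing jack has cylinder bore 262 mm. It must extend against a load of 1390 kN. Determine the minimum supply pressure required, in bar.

Cap-side area A_cap = π/4 × (262 mm)² = 53910 mm^2
P = F / A = 1390 kN / A

P ≈ 258 bar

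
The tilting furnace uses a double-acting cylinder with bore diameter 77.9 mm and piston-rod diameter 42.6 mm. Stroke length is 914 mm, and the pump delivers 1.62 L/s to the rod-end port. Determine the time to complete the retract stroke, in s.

t ≈ 1.88 s

Rod-side annular area A_ann = π/4 × (77.9² − 42.6²) = 3341 mm^2
Swept volume V = A × L; t = V / Q = A·L / Q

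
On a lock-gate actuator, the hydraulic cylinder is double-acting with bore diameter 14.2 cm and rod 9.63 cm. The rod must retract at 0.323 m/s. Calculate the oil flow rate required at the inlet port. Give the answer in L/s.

Rod-side annular area A_ann = π/4 × (14.2² − 9.63²) = 85.53 cm^2
Q = A × v

Q ≈ 2.76 L/s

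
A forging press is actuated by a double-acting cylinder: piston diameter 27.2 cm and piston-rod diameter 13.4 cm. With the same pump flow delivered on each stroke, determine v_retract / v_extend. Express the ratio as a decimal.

v_ret/v_ext ≈ 1.32

Cap-side area A_cap = π/4 × (27.2 cm)² = 581.1 cm^2
Rod-side annular area A_ann = π/4 × (27.2² − 13.4²) = 440.0 cm^2
For equal Q, v ∝ 1/A, so v_ret/v_ext = A_cap/A_ann.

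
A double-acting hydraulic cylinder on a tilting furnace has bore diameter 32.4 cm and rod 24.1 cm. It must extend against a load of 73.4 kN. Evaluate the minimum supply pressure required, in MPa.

Cap-side area A_cap = π/4 × (32.4 cm)² = 824.5 cm^2
P = F / A = 73.4 kN / A

P ≈ 0.890 MPa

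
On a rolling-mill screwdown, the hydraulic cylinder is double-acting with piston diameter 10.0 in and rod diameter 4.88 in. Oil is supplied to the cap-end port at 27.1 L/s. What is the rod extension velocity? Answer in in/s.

Cap-side area A_cap = π/4 × (10.0 in)² = 78.54 in^2
v = Q / A

v ≈ 21.1 in/s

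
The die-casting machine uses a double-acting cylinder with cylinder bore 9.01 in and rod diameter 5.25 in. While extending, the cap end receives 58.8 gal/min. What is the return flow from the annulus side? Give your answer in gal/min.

Q_out ≈ 38.8 gal/min

Cap-side area A_cap = π/4 × (9.01 in)² = 63.76 in^2
Rod-side annular area A_ann = π/4 × (9.01² − 5.25²) = 42.11 in^2
Piston speed v = Q_in/A_cap; rod-end outflow Q_out = v × A_ann = Q_in × A_ann/A_cap.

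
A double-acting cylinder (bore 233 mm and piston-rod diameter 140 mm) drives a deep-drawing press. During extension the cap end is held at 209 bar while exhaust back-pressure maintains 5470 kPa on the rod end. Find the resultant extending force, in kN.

Cap-side area A_cap = π/4 × (233 mm)² = 42640 mm^2
Rod-side annular area A_ann = π/4 × (233² − 140²) = 27240 mm^2
Net thrust = P_cap·A_cap − P_rod·A_ann = 891.1 kN − 149.0 kN

F ≈ 742 kN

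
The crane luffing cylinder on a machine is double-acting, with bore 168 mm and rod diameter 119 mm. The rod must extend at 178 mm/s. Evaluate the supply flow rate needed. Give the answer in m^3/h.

Cap-side area A_cap = π/4 × (168 mm)² = 22170 mm^2
Q = A × v

Q ≈ 14.2 m^3/h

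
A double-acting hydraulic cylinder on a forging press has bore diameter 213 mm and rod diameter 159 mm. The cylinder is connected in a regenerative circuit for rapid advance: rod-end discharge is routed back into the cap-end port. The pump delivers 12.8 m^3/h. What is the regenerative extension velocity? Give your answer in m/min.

v ≈ 10.7 m/min

In regeneration the rod-end outflow joins the pump flow into the cap end, so the net volume the pump must supply per unit advance equals the rod cross-section area.
Rod cross-section A_rod = π/4 × (159 mm)² = 19860 mm^2
v = Q_pump / A_rod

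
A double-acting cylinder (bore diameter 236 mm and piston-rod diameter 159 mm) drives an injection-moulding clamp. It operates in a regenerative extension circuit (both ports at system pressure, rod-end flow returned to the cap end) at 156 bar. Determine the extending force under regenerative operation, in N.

With equal pressure on both faces, forces on the annular region cancel; the net push is pressure × rod cross-section.
Rod cross-section A_rod = π/4 × (159 mm)² = 19860 mm^2
F = P × A_rod

F ≈ 3.10e5 N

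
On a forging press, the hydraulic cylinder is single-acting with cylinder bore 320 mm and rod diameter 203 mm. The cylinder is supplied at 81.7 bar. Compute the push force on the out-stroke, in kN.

Cap-side area A_cap = π/4 × (320 mm)² = 80420 mm^2
F = P × A_cap = 81.7 bar × A_cap

F ≈ 657 kN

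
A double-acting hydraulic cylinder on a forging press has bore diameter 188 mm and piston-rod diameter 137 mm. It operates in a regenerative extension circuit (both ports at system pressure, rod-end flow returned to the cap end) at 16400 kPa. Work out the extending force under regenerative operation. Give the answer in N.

F ≈ 2.42e5 N

With equal pressure on both faces, forces on the annular region cancel; the net push is pressure × rod cross-section.
Rod cross-section A_rod = π/4 × (137 mm)² = 14740 mm^2
F = P × A_rod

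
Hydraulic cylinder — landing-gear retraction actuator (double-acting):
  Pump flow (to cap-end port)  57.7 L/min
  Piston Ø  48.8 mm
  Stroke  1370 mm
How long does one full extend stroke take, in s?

Cap-side area A_cap = π/4 × (48.8 mm)² = 1870 mm^2
Swept volume V = A × L; t = V / Q = A·L / Q

t ≈ 2.66 s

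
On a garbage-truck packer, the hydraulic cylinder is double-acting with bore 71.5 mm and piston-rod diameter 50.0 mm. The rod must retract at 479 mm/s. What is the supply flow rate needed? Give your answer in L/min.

Q ≈ 59.0 L/min

Rod-side annular area A_ann = π/4 × (71.5² − 50.0²) = 2052 mm^2
Q = A × v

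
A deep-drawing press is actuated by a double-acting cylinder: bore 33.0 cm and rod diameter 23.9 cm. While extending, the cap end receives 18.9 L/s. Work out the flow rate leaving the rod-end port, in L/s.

Cap-side area A_cap = π/4 × (33.0 cm)² = 855.3 cm^2
Rod-side annular area A_ann = π/4 × (33.0² − 23.9²) = 406.7 cm^2
Piston speed v = Q_in/A_cap; rod-end outflow Q_out = v × A_ann = Q_in × A_ann/A_cap.

Q_out ≈ 8.99 L/s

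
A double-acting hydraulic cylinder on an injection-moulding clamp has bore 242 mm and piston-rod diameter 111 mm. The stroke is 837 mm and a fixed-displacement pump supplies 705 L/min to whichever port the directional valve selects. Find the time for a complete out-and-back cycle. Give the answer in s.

Cap-side area A_cap = π/4 × (242 mm)² = 46000 mm^2
Rod-side annular area A_ann = π/4 × (242² − 111²) = 36320 mm^2
t_ext = A_cap·L/Q = 3.276 s
t_ret = A_ann·L/Q = 2.587 s
t_cycle = t_ext + t_ret

t ≈ 5.86 s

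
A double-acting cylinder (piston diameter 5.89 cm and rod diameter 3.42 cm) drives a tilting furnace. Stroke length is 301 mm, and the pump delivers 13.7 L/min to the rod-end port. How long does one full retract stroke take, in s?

t ≈ 2.38 s

Rod-side annular area A_ann = π/4 × (5.89² − 3.42²) = 18.06 cm^2
Swept volume V = A × L; t = V / Q = A·L / Q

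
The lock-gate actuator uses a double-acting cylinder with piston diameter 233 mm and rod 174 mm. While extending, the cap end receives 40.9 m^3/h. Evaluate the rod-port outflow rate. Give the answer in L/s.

Cap-side area A_cap = π/4 × (233 mm)² = 42640 mm^2
Rod-side annular area A_ann = π/4 × (233² − 174²) = 18860 mm^2
Piston speed v = Q_in/A_cap; rod-end outflow Q_out = v × A_ann = Q_in × A_ann/A_cap.

Q_out ≈ 5.03 L/s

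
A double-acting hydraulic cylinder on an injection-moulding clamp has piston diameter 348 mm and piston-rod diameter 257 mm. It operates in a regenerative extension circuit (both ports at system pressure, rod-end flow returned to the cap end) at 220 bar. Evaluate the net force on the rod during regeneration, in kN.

F ≈ 1140 kN

With equal pressure on both faces, forces on the annular region cancel; the net push is pressure × rod cross-section.
Rod cross-section A_rod = π/4 × (257 mm)² = 51870 mm^2
F = P × A_rod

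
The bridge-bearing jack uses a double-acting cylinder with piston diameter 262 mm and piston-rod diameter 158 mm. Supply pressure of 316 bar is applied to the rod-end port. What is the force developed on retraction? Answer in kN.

F ≈ 1080 kN

Rod-side annular area A_ann = π/4 × (262² − 158²) = 34310 mm^2
On retraction the pressure acts on the annular area (bore minus rod).
F = P × A_ann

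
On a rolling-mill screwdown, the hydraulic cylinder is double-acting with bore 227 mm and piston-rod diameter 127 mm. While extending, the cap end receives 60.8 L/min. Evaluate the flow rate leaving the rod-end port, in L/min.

Cap-side area A_cap = π/4 × (227 mm)² = 40470 mm^2
Rod-side annular area A_ann = π/4 × (227² − 127²) = 27800 mm^2
Piston speed v = Q_in/A_cap; rod-end outflow Q_out = v × A_ann = Q_in × A_ann/A_cap.

Q_out ≈ 41.8 L/min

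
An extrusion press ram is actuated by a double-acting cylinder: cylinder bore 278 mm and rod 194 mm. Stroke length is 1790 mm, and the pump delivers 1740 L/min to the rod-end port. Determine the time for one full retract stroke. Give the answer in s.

t ≈ 1.92 s

Rod-side annular area A_ann = π/4 × (278² − 194²) = 31140 mm^2
Swept volume V = A × L; t = V / Q = A·L / Q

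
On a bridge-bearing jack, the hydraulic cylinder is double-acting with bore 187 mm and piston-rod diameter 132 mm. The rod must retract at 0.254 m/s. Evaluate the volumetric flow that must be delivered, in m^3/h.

Q ≈ 12.6 m^3/h

Rod-side annular area A_ann = π/4 × (187² − 132²) = 13780 mm^2
Q = A × v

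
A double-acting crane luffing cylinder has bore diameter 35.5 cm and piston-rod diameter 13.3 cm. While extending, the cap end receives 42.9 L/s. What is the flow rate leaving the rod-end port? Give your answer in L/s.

Cap-side area A_cap = π/4 × (35.5 cm)² = 989.8 cm^2
Rod-side annular area A_ann = π/4 × (35.5² − 13.3²) = 850.9 cm^2
Piston speed v = Q_in/A_cap; rod-end outflow Q_out = v × A_ann = Q_in × A_ann/A_cap.

Q_out ≈ 36.9 L/s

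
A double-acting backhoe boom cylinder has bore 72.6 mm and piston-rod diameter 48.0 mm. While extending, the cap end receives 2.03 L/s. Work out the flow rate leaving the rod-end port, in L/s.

Cap-side area A_cap = π/4 × (72.6 mm)² = 4140 mm^2
Rod-side annular area A_ann = π/4 × (72.6² − 48.0²) = 2330 mm^2
Piston speed v = Q_in/A_cap; rod-end outflow Q_out = v × A_ann = Q_in × A_ann/A_cap.

Q_out ≈ 1.14 L/s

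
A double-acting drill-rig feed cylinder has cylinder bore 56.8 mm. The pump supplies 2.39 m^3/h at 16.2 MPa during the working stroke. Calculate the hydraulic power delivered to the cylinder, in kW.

Hydraulic power = P × Q

W ≈ 10.8 kW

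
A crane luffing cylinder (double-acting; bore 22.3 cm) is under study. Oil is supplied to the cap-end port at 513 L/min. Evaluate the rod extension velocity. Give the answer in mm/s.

Cap-side area A_cap = π/4 × (22.3 cm)² = 390.6 cm^2
v = Q / A

v ≈ 219 mm/s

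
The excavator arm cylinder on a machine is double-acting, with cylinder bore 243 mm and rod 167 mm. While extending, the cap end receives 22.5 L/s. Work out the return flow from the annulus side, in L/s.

Q_out ≈ 11.9 L/s

Cap-side area A_cap = π/4 × (243 mm)² = 46380 mm^2
Rod-side annular area A_ann = π/4 × (243² − 167²) = 24470 mm^2
Piston speed v = Q_in/A_cap; rod-end outflow Q_out = v × A_ann = Q_in × A_ann/A_cap.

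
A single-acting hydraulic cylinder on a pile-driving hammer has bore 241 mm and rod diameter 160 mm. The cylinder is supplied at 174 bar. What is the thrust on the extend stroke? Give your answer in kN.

F ≈ 794 kN

Cap-side area A_cap = π/4 × (241 mm)² = 45620 mm^2
F = P × A_cap = 174 bar × A_cap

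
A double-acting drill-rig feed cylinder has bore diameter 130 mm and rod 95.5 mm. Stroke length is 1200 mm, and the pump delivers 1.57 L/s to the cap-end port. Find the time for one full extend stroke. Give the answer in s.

t ≈ 10.1 s

Cap-side area A_cap = π/4 × (130 mm)² = 13270 mm^2
Swept volume V = A × L; t = V / Q = A·L / Q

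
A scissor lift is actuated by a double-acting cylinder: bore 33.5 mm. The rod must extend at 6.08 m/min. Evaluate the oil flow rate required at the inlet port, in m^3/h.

Q ≈ 0.322 m^3/h

Cap-side area A_cap = π/4 × (33.5 mm)² = 881.4 mm^2
Q = A × v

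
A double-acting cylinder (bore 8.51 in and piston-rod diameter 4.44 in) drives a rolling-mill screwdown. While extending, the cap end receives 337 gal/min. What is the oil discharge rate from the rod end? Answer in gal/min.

Q_out ≈ 245 gal/min

Cap-side area A_cap = π/4 × (8.51 in)² = 56.88 in^2
Rod-side annular area A_ann = π/4 × (8.51² − 4.44²) = 41.40 in^2
Piston speed v = Q_in/A_cap; rod-end outflow Q_out = v × A_ann = Q_in × A_ann/A_cap.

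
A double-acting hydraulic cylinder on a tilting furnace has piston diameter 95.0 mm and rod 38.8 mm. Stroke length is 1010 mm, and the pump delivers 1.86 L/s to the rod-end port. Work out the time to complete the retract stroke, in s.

Rod-side annular area A_ann = π/4 × (95.0² − 38.8²) = 5906 mm^2
Swept volume V = A × L; t = V / Q = A·L / Q

t ≈ 3.21 s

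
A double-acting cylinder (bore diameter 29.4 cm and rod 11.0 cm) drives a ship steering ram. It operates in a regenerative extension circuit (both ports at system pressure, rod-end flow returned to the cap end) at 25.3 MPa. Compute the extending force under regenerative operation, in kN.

F ≈ 240 kN

With equal pressure on both faces, forces on the annular region cancel; the net push is pressure × rod cross-section.
Rod cross-section A_rod = π/4 × (11.0 cm)² = 95.03 cm^2
F = P × A_rod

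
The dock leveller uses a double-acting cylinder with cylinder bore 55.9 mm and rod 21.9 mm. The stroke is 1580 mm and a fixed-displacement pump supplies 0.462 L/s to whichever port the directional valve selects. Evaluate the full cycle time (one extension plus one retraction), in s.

Cap-side area A_cap = π/4 × (55.9 mm)² = 2454 mm^2
Rod-side annular area A_ann = π/4 × (55.9² − 21.9²) = 2078 mm^2
t_ext = A_cap·L/Q = 8.393 s
t_ret = A_ann·L/Q = 7.105 s
t_cycle = t_ext + t_ret

t ≈ 15.5 s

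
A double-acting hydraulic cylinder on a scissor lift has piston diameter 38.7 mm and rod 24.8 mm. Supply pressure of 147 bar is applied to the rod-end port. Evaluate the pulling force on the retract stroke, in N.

Rod-side annular area A_ann = π/4 × (38.7² − 24.8²) = 693.2 mm^2
On retraction the pressure acts on the annular area (bore minus rod).
F = P × A_ann

F ≈ 10200 N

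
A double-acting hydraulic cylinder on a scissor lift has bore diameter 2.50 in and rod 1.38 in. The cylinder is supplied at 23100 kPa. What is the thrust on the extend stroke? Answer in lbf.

Cap-side area A_cap = π/4 × (2.50 in)² = 4.909 in^2
F = P × A_cap = 23100 kPa × A_cap

F ≈ 16400 lbf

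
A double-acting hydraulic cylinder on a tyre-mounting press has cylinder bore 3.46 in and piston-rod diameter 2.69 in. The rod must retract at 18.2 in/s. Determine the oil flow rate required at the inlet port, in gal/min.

Q ≈ 17.6 gal/min

Rod-side annular area A_ann = π/4 × (3.46² − 2.69²) = 3.719 in^2
Q = A × v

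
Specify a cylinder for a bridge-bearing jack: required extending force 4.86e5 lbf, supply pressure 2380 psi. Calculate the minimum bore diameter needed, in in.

D ≈ 16.1 in

Extension force acts on the full piston face: F = P × (π/4)D².
D = √(4F / (πP)) = √(4 × 4.86e5 lbf / (π × 2380 psi))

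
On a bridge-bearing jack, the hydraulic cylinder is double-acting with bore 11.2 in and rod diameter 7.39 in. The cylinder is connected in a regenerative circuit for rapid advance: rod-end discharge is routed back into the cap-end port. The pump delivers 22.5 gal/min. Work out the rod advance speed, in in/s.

In regeneration the rod-end outflow joins the pump flow into the cap end, so the net volume the pump must supply per unit advance equals the rod cross-section area.
Rod cross-section A_rod = π/4 × (7.39 in)² = 42.89 in^2
v = Q_pump / A_rod

v ≈ 2.02 in/s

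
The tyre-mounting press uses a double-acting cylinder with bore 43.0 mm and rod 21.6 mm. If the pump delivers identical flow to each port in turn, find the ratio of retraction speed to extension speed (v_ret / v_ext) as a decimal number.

Cap-side area A_cap = π/4 × (43.0 mm)² = 1452 mm^2
Rod-side annular area A_ann = π/4 × (43.0² − 21.6²) = 1086 mm^2
For equal Q, v ∝ 1/A, so v_ret/v_ext = A_cap/A_ann.

v_ret/v_ext ≈ 1.34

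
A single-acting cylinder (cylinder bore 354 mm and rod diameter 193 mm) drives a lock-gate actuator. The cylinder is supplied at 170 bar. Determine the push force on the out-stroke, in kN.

Cap-side area A_cap = π/4 × (354 mm)² = 98420 mm^2
F = P × A_cap = 170 bar × A_cap

F ≈ 1670 kN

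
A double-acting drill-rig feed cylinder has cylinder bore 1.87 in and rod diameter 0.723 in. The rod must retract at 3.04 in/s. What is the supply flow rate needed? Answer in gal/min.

Rod-side annular area A_ann = π/4 × (1.87² − 0.723²) = 2.336 in^2
Q = A × v

Q ≈ 1.84 gal/min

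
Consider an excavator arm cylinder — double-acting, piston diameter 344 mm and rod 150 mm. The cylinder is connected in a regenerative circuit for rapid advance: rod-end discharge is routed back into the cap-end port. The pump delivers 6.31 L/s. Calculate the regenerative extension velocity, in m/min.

In regeneration the rod-end outflow joins the pump flow into the cap end, so the net volume the pump must supply per unit advance equals the rod cross-section area.
Rod cross-section A_rod = π/4 × (150 mm)² = 17670 mm^2
v = Q_pump / A_rod

v ≈ 21.4 m/min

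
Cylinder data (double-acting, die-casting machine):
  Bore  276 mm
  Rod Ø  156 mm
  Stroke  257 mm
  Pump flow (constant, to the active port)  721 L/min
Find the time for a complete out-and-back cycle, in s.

Cap-side area A_cap = π/4 × (276 mm)² = 59830 mm^2
Rod-side annular area A_ann = π/4 × (276² − 156²) = 40720 mm^2
t_ext = A_cap·L/Q = 1.280 s
t_ret = A_ann·L/Q = 0.8708 s
t_cycle = t_ext + t_ret

t ≈ 2.15 s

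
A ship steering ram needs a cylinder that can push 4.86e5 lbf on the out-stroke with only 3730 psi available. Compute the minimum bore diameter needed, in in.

Extension force acts on the full piston face: F = P × (π/4)D².
D = √(4F / (πP)) = √(4 × 4.86e5 lbf / (π × 3730 psi))

D ≈ 12.9 in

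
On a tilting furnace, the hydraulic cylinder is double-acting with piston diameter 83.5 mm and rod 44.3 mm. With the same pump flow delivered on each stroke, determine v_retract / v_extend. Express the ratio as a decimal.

Cap-side area A_cap = π/4 × (83.5 mm)² = 5476 mm^2
Rod-side annular area A_ann = π/4 × (83.5² − 44.3²) = 3935 mm^2
For equal Q, v ∝ 1/A, so v_ret/v_ext = A_cap/A_ann.

v_ret/v_ext ≈ 1.39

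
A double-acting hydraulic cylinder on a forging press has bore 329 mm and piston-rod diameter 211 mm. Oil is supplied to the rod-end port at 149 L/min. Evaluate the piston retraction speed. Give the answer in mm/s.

v ≈ 49.6 mm/s

Rod-side annular area A_ann = π/4 × (329² − 211²) = 50050 mm^2
Flow into the rod-end port fills the annular volume.
v = Q / A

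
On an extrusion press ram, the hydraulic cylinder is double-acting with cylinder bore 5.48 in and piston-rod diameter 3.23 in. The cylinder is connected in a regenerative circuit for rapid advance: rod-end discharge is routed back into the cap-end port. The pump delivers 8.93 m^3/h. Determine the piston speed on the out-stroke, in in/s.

v ≈ 18.5 in/s

In regeneration the rod-end outflow joins the pump flow into the cap end, so the net volume the pump must supply per unit advance equals the rod cross-section area.
Rod cross-section A_rod = π/4 × (3.23 in)² = 8.194 in^2
v = Q_pump / A_rod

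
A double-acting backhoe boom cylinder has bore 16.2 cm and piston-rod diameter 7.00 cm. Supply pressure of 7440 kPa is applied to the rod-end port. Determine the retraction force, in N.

F ≈ 1.25e5 N

Rod-side annular area A_ann = π/4 × (16.2² − 7.00²) = 167.6 cm^2
On retraction the pressure acts on the annular area (bore minus rod).
F = P × A_ann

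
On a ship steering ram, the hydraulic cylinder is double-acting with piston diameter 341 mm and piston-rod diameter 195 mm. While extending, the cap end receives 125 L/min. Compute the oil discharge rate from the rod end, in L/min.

Q_out ≈ 84.1 L/min

Cap-side area A_cap = π/4 × (341 mm)² = 91330 mm^2
Rod-side annular area A_ann = π/4 × (341² − 195²) = 61460 mm^2
Piston speed v = Q_in/A_cap; rod-end outflow Q_out = v × A_ann = Q_in × A_ann/A_cap.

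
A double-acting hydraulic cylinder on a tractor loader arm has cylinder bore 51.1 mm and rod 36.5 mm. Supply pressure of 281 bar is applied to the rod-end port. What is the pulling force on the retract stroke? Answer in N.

F ≈ 28200 N

Rod-side annular area A_ann = π/4 × (51.1² − 36.5²) = 1004 mm^2
On retraction the pressure acts on the annular area (bore minus rod).
F = P × A_ann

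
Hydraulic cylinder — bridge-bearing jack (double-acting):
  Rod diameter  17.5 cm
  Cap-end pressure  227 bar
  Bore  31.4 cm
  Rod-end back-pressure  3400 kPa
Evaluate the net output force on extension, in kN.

F ≈ 1580 kN

Cap-side area A_cap = π/4 × (31.4 cm)² = 774.4 cm^2
Rod-side annular area A_ann = π/4 × (31.4² − 17.5²) = 533.8 cm^2
Net thrust = P_cap·A_cap − P_rod·A_ann = 1758 kN − 181.5 kN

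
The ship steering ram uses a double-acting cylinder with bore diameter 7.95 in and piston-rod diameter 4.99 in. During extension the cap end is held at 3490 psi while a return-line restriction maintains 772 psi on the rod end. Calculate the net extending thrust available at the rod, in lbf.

F ≈ 1.50e5 lbf

Cap-side area A_cap = π/4 × (7.95 in)² = 49.64 in^2
Rod-side annular area A_ann = π/4 × (7.95² − 4.99²) = 30.08 in^2
Net thrust = P_cap·A_cap − P_rod·A_ann = 1.732e5 lbf − 23220 lbf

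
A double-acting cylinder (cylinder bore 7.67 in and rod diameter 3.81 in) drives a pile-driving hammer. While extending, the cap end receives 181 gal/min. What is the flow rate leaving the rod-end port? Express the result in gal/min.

Cap-side area A_cap = π/4 × (7.67 in)² = 46.20 in^2
Rod-side annular area A_ann = π/4 × (7.67² − 3.81²) = 34.80 in^2
Piston speed v = Q_in/A_cap; rod-end outflow Q_out = v × A_ann = Q_in × A_ann/A_cap.

Q_out ≈ 136 gal/min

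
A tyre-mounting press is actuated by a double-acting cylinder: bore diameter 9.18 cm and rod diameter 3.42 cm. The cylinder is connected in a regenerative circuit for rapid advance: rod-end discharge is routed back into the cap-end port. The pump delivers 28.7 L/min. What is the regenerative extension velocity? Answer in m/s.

v ≈ 0.521 m/s

In regeneration the rod-end outflow joins the pump flow into the cap end, so the net volume the pump must supply per unit advance equals the rod cross-section area.
Rod cross-section A_rod = π/4 × (3.42 cm)² = 9.186 cm^2
v = Q_pump / A_rod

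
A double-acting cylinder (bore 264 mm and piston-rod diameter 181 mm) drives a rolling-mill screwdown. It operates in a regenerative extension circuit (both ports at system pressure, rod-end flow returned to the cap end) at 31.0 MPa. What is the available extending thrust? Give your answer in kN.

With equal pressure on both faces, forces on the annular region cancel; the net push is pressure × rod cross-section.
Rod cross-section A_rod = π/4 × (181 mm)² = 25730 mm^2
F = P × A_rod

F ≈ 798 kN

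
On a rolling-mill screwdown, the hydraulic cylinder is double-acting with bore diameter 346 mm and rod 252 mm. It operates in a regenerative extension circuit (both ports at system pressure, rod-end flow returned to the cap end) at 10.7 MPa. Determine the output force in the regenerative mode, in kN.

F ≈ 534 kN

With equal pressure on both faces, forces on the annular region cancel; the net push is pressure × rod cross-section.
Rod cross-section A_rod = π/4 × (252 mm)² = 49880 mm^2
F = P × A_rod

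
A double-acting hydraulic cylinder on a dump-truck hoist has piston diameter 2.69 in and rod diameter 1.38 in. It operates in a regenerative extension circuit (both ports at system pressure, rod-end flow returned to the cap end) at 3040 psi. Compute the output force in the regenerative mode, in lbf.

F ≈ 4550 lbf

With equal pressure on both faces, forces on the annular region cancel; the net push is pressure × rod cross-section.
Rod cross-section A_rod = π/4 × (1.38 in)² = 1.496 in^2
F = P × A_rod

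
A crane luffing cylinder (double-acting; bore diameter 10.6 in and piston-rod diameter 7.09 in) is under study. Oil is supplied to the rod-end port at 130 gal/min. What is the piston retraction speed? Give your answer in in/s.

Rod-side annular area A_ann = π/4 × (10.6² − 7.09²) = 48.77 in^2
Flow into the rod-end port fills the annular volume.
v = Q / A

v ≈ 10.3 in/s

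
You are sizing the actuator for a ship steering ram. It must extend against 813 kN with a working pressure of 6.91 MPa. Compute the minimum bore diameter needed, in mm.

D ≈ 387 mm

Extension force acts on the full piston face: F = P × (π/4)D².
D = √(4F / (πP)) = √(4 × 813 kN / (π × 6.91 MPa))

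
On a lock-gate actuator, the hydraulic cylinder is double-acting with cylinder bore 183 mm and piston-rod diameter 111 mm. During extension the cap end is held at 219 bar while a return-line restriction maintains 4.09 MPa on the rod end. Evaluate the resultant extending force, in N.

Cap-side area A_cap = π/4 × (183 mm)² = 26300 mm^2
Rod-side annular area A_ann = π/4 × (183² − 111²) = 16630 mm^2
Net thrust = P_cap·A_cap − P_rod·A_ann = 5.760e5 N − 68000 N

F ≈ 5.08e5 N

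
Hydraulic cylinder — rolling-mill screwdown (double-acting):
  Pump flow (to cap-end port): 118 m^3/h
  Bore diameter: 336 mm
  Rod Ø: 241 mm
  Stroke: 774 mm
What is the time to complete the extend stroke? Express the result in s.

t ≈ 2.09 s

Cap-side area A_cap = π/4 × (336 mm)² = 88670 mm^2
Swept volume V = A × L; t = V / Q = A·L / Q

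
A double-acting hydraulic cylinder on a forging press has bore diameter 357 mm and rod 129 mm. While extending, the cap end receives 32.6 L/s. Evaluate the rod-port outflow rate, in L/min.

Q_out ≈ 1700 L/min

Cap-side area A_cap = π/4 × (357 mm)² = 1.001e5 mm^2
Rod-side annular area A_ann = π/4 × (357² − 129²) = 87030 mm^2
Piston speed v = Q_in/A_cap; rod-end outflow Q_out = v × A_ann = Q_in × A_ann/A_cap.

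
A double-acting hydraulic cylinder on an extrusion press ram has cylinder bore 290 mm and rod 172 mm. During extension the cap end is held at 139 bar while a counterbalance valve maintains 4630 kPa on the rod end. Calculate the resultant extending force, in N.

Cap-side area A_cap = π/4 × (290 mm)² = 66050 mm^2
Rod-side annular area A_ann = π/4 × (290² − 172²) = 42820 mm^2
Net thrust = P_cap·A_cap − P_rod·A_ann = 9.181e5 N − 1.982e5 N

F ≈ 7.20e5 N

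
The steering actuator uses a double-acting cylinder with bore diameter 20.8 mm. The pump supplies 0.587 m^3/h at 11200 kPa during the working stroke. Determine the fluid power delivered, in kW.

W ≈ 1.83 kW

Hydraulic power = P × Q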